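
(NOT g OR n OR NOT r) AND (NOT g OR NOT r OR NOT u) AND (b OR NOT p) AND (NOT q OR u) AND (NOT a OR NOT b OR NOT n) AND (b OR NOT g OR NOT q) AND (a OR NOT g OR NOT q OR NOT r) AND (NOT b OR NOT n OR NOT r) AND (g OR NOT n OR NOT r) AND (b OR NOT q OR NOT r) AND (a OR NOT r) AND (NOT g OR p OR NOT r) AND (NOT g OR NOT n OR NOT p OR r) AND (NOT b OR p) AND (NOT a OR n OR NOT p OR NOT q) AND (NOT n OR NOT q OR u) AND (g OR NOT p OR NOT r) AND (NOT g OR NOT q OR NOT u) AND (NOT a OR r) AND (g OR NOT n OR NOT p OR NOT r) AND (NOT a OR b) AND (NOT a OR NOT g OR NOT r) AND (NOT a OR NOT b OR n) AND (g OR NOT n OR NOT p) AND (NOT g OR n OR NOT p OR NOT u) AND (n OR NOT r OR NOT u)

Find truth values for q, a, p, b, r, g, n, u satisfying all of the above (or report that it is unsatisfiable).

Set q = False.
Try a = True:
  (NOT a OR r) forces r = True.
  (NOT a OR b) forces b = True.
  (NOT a OR NOT b OR NOT n) forces n = False.
  clause (NOT a OR NOT b OR n) is falsified — backtrack.
So a = False.
  then (a OR NOT r) forces r = False.
Set p = False.
  then (NOT b OR p) forces b = False.
Set g = True.
Set n = False.
Set u = False.
All clauses satisfied.

q=F, a=F, p=F, b=F, r=F, g=T, n=F, u=F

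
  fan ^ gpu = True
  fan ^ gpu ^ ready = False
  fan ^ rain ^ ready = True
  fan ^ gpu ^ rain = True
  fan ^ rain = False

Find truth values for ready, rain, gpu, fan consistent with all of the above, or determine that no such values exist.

ready = True; rain = False; gpu = True; fan = False

fan ^ gpu = F ^ T = True ✓
fan ^ gpu ^ ready = F ^ T ^ T = False ✓
fan ^ rain ^ ready = F ^ F ^ T = True ✓
fan ^ gpu ^ rain = F ^ T ^ F = True ✓
fan ^ rain = F ^ F = False ✓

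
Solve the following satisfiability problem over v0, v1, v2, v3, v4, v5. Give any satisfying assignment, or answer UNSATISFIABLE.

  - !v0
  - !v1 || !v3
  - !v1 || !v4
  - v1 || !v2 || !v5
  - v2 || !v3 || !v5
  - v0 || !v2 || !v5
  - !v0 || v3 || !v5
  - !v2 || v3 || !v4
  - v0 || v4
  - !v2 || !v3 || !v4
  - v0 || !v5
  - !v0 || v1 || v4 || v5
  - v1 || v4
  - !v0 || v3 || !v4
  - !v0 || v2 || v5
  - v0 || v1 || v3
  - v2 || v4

v0 = False, v1 = False, v2 = False, v3 = True, v4 = True, v5 = False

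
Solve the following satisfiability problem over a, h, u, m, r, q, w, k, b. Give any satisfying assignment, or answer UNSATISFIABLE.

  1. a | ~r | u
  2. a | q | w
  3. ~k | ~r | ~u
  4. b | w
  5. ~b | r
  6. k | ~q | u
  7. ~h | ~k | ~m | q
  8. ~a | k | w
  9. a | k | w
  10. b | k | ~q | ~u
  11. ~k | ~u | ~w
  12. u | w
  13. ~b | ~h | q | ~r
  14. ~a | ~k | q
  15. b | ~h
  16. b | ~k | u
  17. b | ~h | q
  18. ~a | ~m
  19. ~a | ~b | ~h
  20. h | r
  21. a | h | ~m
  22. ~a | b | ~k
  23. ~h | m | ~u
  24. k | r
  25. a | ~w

a: True, h: False, u: True, m: False, r: True, q: True, w: True, k: False, b: True

Set a = True.
  then (~a | ~m) forces m = False.
Try h = True:
  (b | ~h) forces b = True.
  clause (~a | ~b | ~h) is falsified — backtrack.
So h = False.
  then (h | r) forces r = True.
Set u = True.
  then (~k | ~r | ~u) forces k = False.
  then (~a | k | w) forces w = True.
Set q = True.
  then (b | k | ~q | ~u) forces b = True.
All clauses satisfied.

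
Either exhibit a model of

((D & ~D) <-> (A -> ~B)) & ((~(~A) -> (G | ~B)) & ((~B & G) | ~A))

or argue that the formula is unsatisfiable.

UNSATISFIABLE

Case A = True: the formula simplifies to ((D & ~D) <-> ~B) & ((G | ~B) & (~B & G)).
  B = True: the conjunct ~B is False.
  B = False: simplifies to (D & ~D) & G.
    D = True: the conjunct ~D is False.
    D = False: the conjunct D is False.
Case A = False: the formula simplifies to D & ~D.
  D = True: the conjunct ~D is False.
  D = False: the conjunct D is False.
Both cases fail — unsatisfiable.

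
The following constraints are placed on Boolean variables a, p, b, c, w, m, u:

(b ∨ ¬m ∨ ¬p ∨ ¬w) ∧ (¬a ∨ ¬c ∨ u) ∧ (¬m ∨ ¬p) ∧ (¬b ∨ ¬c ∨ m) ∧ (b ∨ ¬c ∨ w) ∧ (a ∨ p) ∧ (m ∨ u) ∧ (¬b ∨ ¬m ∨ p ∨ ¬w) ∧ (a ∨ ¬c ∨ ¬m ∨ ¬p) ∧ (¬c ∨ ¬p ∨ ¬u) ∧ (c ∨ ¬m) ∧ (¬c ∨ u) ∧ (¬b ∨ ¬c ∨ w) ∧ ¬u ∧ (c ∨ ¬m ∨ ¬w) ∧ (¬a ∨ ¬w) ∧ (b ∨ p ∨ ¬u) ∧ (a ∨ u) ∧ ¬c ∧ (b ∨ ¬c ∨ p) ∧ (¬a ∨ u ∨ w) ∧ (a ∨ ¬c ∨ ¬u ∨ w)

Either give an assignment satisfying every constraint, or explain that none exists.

Unsatisfiable — no assignment works.

Case c = True:
  Clause (¬c) is falsified — contradiction.
Case c = False:
  (c ∨ ¬m) forces m = False.
  (m ∨ u) forces u = True.
  Clause (¬u) is falsified — contradiction.
Both cases fail, so the formula is unsatisfiable.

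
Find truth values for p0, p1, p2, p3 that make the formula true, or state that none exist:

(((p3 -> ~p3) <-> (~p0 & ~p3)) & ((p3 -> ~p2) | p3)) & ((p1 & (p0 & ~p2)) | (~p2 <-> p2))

p0=T, p1=T, p2=F, p3=T

  ((p3 -> ~p3) <-> (~p0 & ~p3)) & ((p3 -> ~p2) | p3) = True
    (p3 -> ~p3) <-> (~p0 & ~p3) = True
      p3 -> ~p3 = False
        ~p3 = False
      ~p0 & ~p3 = False
        ~p0 = False
        ~p3 = False
    (p3 -> ~p2) | p3 = True
      p3 -> ~p2 = True
        ~p2 = True
  (p1 & (p0 & ~p2)) | (~p2 <-> p2) = True
    p1 & (p0 & ~p2) = True
      p0 & ~p2 = True
        ~p2 = True
    ~p2 <-> p2 = False
      ~p2 = True
Both conjuncts True, so the formula holds.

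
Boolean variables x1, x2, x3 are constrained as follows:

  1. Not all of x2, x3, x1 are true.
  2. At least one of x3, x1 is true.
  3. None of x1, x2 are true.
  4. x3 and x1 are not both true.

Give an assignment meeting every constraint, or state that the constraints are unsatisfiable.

x1 = False, x2 = False, x3 = True

  (1) {x2, x3, x1}: 1/3 true — not all ✓
  (2) {x3, x1}: 1 true — at least one ✓
  (3) {x1, x2}: 0 true — none ✓
  (4) x3=T, x1=F — not both ✓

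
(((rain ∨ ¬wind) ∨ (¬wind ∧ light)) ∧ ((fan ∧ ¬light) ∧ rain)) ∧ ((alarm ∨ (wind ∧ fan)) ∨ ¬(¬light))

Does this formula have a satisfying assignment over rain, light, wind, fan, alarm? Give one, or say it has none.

rain=T, light=F, wind=T, fan=T, alarm=T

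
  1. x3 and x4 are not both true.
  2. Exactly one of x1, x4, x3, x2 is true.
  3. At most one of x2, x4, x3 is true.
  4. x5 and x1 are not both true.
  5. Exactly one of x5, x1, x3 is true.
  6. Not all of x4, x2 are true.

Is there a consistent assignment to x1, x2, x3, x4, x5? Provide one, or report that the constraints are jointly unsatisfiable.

x1 = True, x2 = False, x3 = False, x4 = False, x5 = False

  (1) x3=F, x4=F — not both ✓
  (2) {x1, x4, x3, x2}: 1 true — exactly one ✓
  (3) {x2, x4, x3}: 0 true — at most one ✓
  (4) x5=F, x1=T — not both ✓
  (5) {x5, x1, x3}: 1 true — exactly one ✓
  (6) {x4, x2}: 0/2 true — not all ✓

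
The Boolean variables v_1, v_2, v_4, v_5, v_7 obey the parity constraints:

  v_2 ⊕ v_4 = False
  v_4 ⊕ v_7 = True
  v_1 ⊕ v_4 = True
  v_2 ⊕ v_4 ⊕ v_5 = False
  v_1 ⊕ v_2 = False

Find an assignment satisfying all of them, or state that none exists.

Unsatisfiable — no assignment works.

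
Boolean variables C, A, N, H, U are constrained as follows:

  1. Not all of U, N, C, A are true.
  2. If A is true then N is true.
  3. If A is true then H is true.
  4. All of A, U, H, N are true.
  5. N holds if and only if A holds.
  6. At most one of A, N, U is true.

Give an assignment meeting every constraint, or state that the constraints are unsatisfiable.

No satisfying assignment exists.

Case N = True:
  (4) forces A = True.
  Constraint (6) is violated (A=T, N=T) — contradiction.
Case N = False:
  Constraint (4) is violated (N=F) — contradiction.
Both cases fail — unsatisfiable.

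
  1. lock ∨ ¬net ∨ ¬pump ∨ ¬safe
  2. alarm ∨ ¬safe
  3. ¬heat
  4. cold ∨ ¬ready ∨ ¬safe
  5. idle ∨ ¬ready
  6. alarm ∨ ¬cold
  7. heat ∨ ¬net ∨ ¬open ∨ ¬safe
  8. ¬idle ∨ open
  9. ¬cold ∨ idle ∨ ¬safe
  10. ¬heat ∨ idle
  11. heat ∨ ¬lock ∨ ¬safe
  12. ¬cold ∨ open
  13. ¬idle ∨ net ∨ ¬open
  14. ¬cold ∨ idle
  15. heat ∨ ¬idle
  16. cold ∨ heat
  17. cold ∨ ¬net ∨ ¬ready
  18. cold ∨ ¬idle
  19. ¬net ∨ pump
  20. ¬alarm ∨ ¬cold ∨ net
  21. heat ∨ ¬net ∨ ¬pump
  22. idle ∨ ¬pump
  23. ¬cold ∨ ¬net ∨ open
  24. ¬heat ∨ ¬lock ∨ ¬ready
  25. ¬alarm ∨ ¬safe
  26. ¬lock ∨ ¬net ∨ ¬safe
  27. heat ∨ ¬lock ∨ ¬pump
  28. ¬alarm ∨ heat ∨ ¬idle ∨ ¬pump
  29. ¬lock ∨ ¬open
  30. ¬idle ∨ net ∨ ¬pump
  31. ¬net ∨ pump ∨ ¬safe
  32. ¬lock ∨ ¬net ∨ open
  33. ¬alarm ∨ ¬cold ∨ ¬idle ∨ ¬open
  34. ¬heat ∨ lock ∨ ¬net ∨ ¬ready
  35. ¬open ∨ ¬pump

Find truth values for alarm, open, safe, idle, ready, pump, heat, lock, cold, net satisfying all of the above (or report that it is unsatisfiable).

Case heat = True:
  Clause (¬heat) is falsified — contradiction.
Case heat = False:
  (heat ∨ ¬idle) forces idle = False.
  (idle ∨ ¬ready) forces ready = False.
  (¬cold ∨ idle) forces cold = False.
  Clause (cold ∨ heat) is falsified — contradiction.
Both cases fail, so the formula is unsatisfiable.

UNSATISFIABLE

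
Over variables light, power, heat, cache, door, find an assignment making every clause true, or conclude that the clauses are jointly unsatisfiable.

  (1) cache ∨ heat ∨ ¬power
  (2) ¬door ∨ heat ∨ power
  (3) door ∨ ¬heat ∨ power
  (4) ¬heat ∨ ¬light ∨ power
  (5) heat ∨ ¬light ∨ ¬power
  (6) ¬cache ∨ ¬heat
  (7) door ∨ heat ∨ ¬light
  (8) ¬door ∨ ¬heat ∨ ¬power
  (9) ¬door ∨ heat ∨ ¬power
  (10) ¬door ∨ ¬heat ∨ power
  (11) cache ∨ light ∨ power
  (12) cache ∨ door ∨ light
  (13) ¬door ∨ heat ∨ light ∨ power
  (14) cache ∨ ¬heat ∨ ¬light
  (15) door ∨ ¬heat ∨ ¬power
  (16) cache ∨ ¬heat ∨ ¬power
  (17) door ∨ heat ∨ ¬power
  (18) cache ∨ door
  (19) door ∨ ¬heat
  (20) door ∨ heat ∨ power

Case heat = True:
  (¬cache ∨ ¬heat) forces cache = False.
  (cache ∨ ¬heat ∨ ¬light) forces light = False.
  (cache ∨ light ∨ power) forces power = True.
  Clause (cache ∨ ¬heat ∨ ¬power) is falsified — contradiction.
Case heat = False:
  If door = True:
    (¬door ∨ heat ∨ power) forces power = True.
    clause (¬door ∨ heat ∨ ¬power) is falsified.
  If door = False:
    (door ∨ heat ∨ ¬light) forces light = False.
    (cache ∨ door ∨ light) forces cache = True.
    (door ∨ heat ∨ ¬power) forces power = False.
    clause (door ∨ heat ∨ power) is falsified.
  Every sub-case reaches a contradiction.
Both cases fail, so the formula is unsatisfiable.

Unsatisfiable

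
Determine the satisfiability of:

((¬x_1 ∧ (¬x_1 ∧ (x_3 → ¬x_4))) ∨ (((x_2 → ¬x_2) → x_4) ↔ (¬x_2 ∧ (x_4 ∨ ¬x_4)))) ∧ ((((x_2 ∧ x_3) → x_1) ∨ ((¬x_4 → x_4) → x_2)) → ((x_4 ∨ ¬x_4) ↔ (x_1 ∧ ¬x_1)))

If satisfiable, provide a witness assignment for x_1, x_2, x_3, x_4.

The conjunct (((x_2 ∧ x_3) → x_1) ∨ ((¬x_4 → x_4) → x_2)) → ((x_4 ∨ ¬x_4) ↔ (x_1 ∧ ¬x_1)) is unsatisfiable on its own:
  x_4 = True: simplifies to (((x_2 ∧ x_3) → x_1) ∨ x_2) → (x_1 ∧ ¬x_1).
    x_1 = True: this becomes (True ∨ x_2) → (True ∧ False) = False.
    x_1 = False: simplifies to ¬((¬((x_2 ∧ x_3)) ∨ x_2)).
      x_2 = True: this becomes ¬((¬x_3 ∨ True)) = False.
      x_2 = False: this becomes ¬((True ∨ False)) = False.
  x_4 = False: simplifies to x_1 ∧ ¬x_1.
    x_1 = True: the conjunct ¬x_1 is False.
    x_1 = False: the conjunct x_1 is False.
So the whole conjunction is unsatisfiable.

No satisfying assignment exists.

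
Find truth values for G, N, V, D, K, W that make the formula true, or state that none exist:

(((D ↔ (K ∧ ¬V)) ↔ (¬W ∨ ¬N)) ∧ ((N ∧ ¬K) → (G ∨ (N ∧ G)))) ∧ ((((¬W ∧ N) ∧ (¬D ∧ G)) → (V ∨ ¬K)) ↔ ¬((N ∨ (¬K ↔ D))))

G = False; N = False; V = True; D = False; K = False; W = False

  ((D ↔ (K ∧ ¬V)) ↔ (¬W ∨ ¬N)) ∧ ((N ∧ ¬K) → (G ∨ (N ∧ G))) = True
    (D ↔ (K ∧ ¬V)) ↔ (¬W ∨ ¬N) = True
      D ↔ (K ∧ ¬V) = True
        K ∧ ¬V = False
          ¬V = False
      ¬W ∨ ¬N = True
        ¬W = True
        ¬N = True
    (N ∧ ¬K) → (G ∨ (N ∧ G)) = True
      N ∧ ¬K = False
        ¬K = True
      G ∨ (N ∧ G) = False
        N ∧ G = False
  (((¬W ∧ N) ∧ (¬D ∧ G)) → (V ∨ ¬K)) ↔ ¬((N ∨ (¬K ↔ D))) = True
    ((¬W ∧ N) ∧ (¬D ∧ G)) → (V ∨ ¬K) = True
      (¬W ∧ N) ∧ (¬D ∧ G) = False
        ¬W ∧ N = False
          ¬W = True
        ¬D ∧ G = False
          ¬D = True
      V ∨ ¬K = True
        ¬K = True
    ¬((N ∨ (¬K ↔ D))) = True
      N ∨ (¬K ↔ D) = False
        ¬K ↔ D = False
          ¬K = True
Both conjuncts True, so the formula holds.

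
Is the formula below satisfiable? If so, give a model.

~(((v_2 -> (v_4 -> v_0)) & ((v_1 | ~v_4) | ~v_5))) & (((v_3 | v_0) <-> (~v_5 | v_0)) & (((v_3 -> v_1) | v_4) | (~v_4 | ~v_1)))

v_0=F; v_1=T; v_2=T; v_3=F; v_4=T; v_5=T

  ~(((v_2 -> (v_4 -> v_0)) & ((v_1 | ~v_4) | ~v_5))) = True
    (v_2 -> (v_4 -> v_0)) & ((v_1 | ~v_4) | ~v_5) = False
      v_2 -> (v_4 -> v_0) = False
        v_4 -> v_0 = False
      (v_1 | ~v_4) | ~v_5 = True
        v_1 | ~v_4 = True
          ~v_4 = False
        ~v_5 = False
  ((v_3 | v_0) <-> (~v_5 | v_0)) & (((v_3 -> v_1) | v_4) | (~v_4 | ~v_1)) = True
    (v_3 | v_0) <-> (~v_5 | v_0) = True
      v_3 | v_0 = False
      ~v_5 | v_0 = False
        ~v_5 = False
    ((v_3 -> v_1) | v_4) | (~v_4 | ~v_1) = True
      (v_3 -> v_1) | v_4 = True
        v_3 -> v_1 = True
      ~v_4 | ~v_1 = False
        ~v_4 = False
        ~v_1 = False
Both conjuncts True, so the formula holds.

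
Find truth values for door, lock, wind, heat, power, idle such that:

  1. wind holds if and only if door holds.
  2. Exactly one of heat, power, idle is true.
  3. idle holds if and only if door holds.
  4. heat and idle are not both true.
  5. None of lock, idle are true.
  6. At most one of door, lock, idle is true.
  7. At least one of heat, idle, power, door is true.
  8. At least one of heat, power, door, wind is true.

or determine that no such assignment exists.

door: False, lock: False, wind: False, heat: False, power: True, idle: False

  (1) wind=F, door=F — same ✓
  (2) {heat, power, idle}: 1 true — exactly one ✓
  (3) idle=F, door=F — same ✓
  (4) heat=F, idle=F — not both ✓
  (5) {lock, idle}: 0 true — none ✓
  (6) {door, lock, idle}: 0 true — at most one ✓
  (7) {heat, idle, power, door}: 1 true — at least one ✓
  (8) {heat, power, door, wind}: 1 true — at least one ✓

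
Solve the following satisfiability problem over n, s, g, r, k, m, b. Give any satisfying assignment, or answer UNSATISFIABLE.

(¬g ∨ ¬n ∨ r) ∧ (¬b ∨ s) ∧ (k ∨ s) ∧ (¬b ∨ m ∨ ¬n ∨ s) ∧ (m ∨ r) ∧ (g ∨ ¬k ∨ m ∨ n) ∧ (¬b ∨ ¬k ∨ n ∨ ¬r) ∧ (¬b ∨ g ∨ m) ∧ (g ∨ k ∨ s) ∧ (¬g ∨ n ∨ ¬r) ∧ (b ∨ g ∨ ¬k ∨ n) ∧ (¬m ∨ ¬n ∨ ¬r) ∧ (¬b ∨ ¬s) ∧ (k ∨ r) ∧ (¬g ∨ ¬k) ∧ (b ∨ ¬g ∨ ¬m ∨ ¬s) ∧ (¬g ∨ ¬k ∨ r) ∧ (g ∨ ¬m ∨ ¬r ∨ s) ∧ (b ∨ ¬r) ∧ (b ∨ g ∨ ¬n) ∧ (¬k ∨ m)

Unsatisfiable — no assignment works.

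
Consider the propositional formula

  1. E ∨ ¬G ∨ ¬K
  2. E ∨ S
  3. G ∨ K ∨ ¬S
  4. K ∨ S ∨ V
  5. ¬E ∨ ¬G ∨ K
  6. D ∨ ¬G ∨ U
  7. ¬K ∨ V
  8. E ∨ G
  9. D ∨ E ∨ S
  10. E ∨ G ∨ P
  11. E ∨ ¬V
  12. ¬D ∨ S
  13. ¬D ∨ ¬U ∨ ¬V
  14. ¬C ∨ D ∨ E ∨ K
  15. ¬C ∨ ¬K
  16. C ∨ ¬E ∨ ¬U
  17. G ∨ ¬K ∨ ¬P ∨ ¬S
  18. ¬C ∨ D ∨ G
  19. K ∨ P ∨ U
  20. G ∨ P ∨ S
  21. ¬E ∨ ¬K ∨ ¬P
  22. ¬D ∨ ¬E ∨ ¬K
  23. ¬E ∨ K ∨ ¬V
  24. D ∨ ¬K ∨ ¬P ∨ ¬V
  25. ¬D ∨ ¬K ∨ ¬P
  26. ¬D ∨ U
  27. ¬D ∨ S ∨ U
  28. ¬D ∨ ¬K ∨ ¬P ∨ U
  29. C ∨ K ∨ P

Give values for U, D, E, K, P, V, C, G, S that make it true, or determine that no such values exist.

U: False; D: False; E: True; K: True; P: False; V: True; C: False; G: False; S: True

Set U = False.
  then (¬D ∨ U) forces D = False.
  then (D ∨ ¬G ∨ U) forces G = False.
  then (E ∨ G) forces E = True.
  then (¬C ∨ D ∨ G) forces C = False.
Set K = True.
  then (¬K ∨ V) forces V = True.
  then (¬E ∨ ¬K ∨ ¬P) forces P = False.
  then (G ∨ P ∨ S) forces S = True.
All clauses satisfied.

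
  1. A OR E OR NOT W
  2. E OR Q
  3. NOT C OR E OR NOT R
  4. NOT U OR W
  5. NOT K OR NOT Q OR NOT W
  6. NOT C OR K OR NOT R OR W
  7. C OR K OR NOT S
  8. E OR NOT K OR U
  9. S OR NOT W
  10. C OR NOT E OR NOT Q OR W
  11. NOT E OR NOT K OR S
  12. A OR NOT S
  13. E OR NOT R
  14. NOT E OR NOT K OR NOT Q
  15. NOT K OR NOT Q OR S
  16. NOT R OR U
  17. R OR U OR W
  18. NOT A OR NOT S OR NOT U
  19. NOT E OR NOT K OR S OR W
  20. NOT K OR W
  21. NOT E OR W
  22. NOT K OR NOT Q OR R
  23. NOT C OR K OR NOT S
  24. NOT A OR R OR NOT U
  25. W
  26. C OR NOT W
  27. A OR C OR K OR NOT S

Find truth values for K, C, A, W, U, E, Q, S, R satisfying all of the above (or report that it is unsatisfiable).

K=T, C=T, A=T, W=T, U=F, E=T, Q=F, S=T, R=F

Unit clause (W) forces W = True.
In (C OR NOT W) only C is left, so C = True.
In (S OR NOT W) only S is left, so S = True.
In (A OR NOT S) only A is left, so A = True.
In (NOT A OR NOT S OR NOT U) only NOT U is left, so U = False.
In (NOT C OR K OR NOT S) only K is left, so K = True.
In (NOT K OR NOT Q OR NOT W) only NOT Q is left, so Q = False.
In (E OR NOT K OR U) only E is left, so E = True.
In (NOT R OR U) only NOT R is left, so R = False.
All clauses satisfied.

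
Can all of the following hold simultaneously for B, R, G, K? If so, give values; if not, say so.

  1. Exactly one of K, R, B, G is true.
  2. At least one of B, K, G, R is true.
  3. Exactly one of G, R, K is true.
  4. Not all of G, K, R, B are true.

B=F, R=F, G=F, K=T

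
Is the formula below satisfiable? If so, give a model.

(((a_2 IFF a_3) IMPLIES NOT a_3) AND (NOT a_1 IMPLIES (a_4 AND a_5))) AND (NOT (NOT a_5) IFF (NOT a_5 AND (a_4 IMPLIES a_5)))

a_1=T; a_2=F; a_3=T; a_4=T; a_5=F

  ((a_2 IFF a_3) IMPLIES NOT a_3) AND (NOT a_1 IMPLIES (a_4 AND a_5)) = True
    (a_2 IFF a_3) IMPLIES NOT a_3 = True
      a_2 IFF a_3 = False
      NOT a_3 = False
    NOT a_1 IMPLIES (a_4 AND a_5) = True
      NOT a_1 = False
      a_4 AND a_5 = False
  NOT (NOT a_5) IFF (NOT a_5 AND (a_4 IMPLIES a_5)) = True
    NOT (NOT a_5) = False
      NOT a_5 = True
    NOT a_5 AND (a_4 IMPLIES a_5) = False
      NOT a_5 = True
      a_4 IMPLIES a_5 = False
Both conjuncts True, so the formula holds.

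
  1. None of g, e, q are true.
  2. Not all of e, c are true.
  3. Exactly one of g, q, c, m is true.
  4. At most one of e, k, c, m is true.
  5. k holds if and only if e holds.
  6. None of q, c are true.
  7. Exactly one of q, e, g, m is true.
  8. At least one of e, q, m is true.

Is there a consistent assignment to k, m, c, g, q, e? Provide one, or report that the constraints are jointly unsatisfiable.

k: False, m: True, c: False, g: False, q: False, e: False

  (1) {g, e, q}: 0 true — none ✓
  (2) {e, c}: 0/2 true — not all ✓
  (3) {g, q, c, m}: 1 true — exactly one ✓
  (4) {e, k, c, m}: 1 true — at most one ✓
  (5) k=F, e=F — same ✓
  (6) {q, c}: 0 true — none ✓
  (7) {q, e, g, m}: 1 true — exactly one ✓
  (8) {e, q, m}: 1 true — at least one ✓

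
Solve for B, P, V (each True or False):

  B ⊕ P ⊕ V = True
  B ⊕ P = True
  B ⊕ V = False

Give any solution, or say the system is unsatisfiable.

B: False, P: True, V: False

B ⊕ P ⊕ V = F ⊕ T ⊕ F = True ✓
B ⊕ P = F ⊕ T = True ✓
B ⊕ V = F ⊕ F = False ✓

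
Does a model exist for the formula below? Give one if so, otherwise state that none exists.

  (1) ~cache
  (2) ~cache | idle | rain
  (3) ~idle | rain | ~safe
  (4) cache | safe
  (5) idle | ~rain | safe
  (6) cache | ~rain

rain: False; cache: False; safe: True; idle: False

Unit clause (~cache) forces cache = False.
In (cache | safe) only safe is left, so safe = True.
In (cache | ~rain) only ~rain is left, so rain = False.
In (~idle | rain | ~safe) only ~idle is left, so idle = False.
Check each clause:
  (~cache): ~cache holds.
  (~cache | idle | rain): ~cache holds.
  (~idle | rain | ~safe): ~idle holds.
  (cache | safe): safe holds.
  (idle | ~rain | safe): ~rain holds.
  (cache | ~rain): ~rain holds.
All clauses satisfied.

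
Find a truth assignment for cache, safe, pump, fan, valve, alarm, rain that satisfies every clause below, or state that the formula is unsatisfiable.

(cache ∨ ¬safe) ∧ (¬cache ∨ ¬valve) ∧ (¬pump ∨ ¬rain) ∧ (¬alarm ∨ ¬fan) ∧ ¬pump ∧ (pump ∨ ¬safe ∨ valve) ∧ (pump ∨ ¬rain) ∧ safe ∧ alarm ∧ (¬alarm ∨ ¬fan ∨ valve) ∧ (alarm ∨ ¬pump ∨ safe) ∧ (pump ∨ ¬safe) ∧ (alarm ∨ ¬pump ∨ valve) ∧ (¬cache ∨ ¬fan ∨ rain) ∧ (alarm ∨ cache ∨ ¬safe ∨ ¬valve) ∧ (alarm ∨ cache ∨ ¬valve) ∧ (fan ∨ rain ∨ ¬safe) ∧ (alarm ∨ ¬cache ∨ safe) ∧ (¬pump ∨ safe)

Case pump = True:
  Clause (¬pump) is falsified — contradiction.
Case pump = False:
  (pump ∨ ¬rain) forces rain = False.
  (safe) forces safe = True.
  Clause (pump ∨ ¬safe) is falsified — contradiction.
Both cases fail, so the formula is unsatisfiable.

UNSATISFIABLE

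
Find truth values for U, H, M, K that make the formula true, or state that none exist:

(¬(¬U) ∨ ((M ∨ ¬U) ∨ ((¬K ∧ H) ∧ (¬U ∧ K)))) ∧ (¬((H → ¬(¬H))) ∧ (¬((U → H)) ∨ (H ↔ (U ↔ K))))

The conjunct ¬((H → ¬(¬H))) is unsatisfiable on its own:
  H=F: evaluates to False.
  H=T: evaluates to False.
So the whole conjunction is unsatisfiable.

Unsatisfiable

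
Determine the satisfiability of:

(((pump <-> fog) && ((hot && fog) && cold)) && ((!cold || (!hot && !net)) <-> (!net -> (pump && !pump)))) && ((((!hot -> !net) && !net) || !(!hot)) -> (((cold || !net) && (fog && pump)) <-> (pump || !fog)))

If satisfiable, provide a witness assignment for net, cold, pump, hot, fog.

net: False, cold: True, pump: True, hot: True, fog: True

  ((pump <-> fog) && ((hot && fog) && cold)) && ((!cold || (!hot && !net)) <-> (!net -> (pump && !pump))) = True
    (pump <-> fog) && ((hot && fog) && cold) = True
      pump <-> fog = True
      (hot && fog) && cold = True
        hot && fog = True
    (!cold || (!hot && !net)) <-> (!net -> (pump && !pump)) = True
      !cold || (!hot && !net) = False
        !cold = False
        !hot && !net = False
          !hot = False
          !net = True
      !net -> (pump && !pump) = False
        !net = True
        pump && !pump = False
          !pump = False
  (((!hot -> !net) && !net) || !(!hot)) -> (((cold || !net) && (fog && pump)) <-> (pump || !fog)) = True
    ((!hot -> !net) && !net) || !(!hot) = True
      (!hot -> !net) && !net = True
        !hot -> !net = True
          !hot = False
          !net = True
        !net = True
      !(!hot) = True
        !hot = False
    ((cold || !net) && (fog && pump)) <-> (pump || !fog) = True
      (cold || !net) && (fog && pump) = True
        cold || !net = True
          !net = True
        fog && pump = True
      pump || !fog = True
        !fog = False
Both conjuncts True, so the formula holds.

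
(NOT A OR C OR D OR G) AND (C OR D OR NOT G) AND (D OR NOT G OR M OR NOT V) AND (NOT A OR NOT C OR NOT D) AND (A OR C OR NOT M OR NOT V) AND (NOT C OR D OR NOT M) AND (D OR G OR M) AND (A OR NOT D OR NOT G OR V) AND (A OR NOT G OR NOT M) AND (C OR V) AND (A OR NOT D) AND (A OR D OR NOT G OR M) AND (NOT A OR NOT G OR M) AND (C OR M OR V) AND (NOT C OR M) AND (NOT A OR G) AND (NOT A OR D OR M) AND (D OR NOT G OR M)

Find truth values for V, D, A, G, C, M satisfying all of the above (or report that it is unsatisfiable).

Try V = False:
  (C OR V) forces C = True.
  (NOT C OR M) forces M = True.
  (NOT C OR D OR NOT M) forces D = True.
  (NOT A OR NOT C OR NOT D) forces A = False.
  clause (A OR NOT D) is falsified — backtrack.
So V = True.
Set D = True.
  then (A OR NOT D) forces A = True.
  then (NOT A OR G) forces G = True.
  then (NOT A OR NOT C OR NOT D) forces C = False.
  then (NOT A OR NOT G OR M) forces M = True.
All clauses satisfied.

V = True; D = True; A = True; G = True; C = False; M = True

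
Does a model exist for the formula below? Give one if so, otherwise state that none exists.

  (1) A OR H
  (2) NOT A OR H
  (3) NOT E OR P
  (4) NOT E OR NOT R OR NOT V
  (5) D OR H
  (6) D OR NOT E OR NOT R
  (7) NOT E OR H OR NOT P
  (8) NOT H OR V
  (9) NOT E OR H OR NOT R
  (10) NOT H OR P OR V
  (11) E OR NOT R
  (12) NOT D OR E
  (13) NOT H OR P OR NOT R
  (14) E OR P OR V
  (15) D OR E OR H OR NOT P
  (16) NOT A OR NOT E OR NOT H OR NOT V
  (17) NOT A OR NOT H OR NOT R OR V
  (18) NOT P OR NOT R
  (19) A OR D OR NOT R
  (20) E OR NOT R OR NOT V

E = True, V = True, D = True, P = True, R = False, H = True, A = False

Set E = True.
  then (NOT E OR P) forces P = True.
  then (NOT E OR H OR NOT P) forces H = True.
  then (NOT H OR V) forces V = True.
  then (NOT A OR NOT E OR NOT H OR NOT V) forces A = False.
  then (NOT P OR NOT R) forces R = False.
Set D = True.
All clauses satisfied.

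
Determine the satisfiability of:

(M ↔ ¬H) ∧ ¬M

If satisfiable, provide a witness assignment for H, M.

H=T; M=F

  M ↔ ¬H = True
    ¬H = False
  ¬M = True
Both conjuncts True, so the formula holds.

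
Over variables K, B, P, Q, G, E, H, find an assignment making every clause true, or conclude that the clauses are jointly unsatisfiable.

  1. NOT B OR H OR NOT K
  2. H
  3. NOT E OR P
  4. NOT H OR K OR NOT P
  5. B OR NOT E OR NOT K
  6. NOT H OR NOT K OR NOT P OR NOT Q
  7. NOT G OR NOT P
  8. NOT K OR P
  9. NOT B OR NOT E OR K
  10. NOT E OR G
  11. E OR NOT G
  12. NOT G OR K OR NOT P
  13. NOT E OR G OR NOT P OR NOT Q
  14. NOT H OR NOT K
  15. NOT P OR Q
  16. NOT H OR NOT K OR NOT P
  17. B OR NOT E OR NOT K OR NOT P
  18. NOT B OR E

K: False, B: False, P: False, Q: False, G: False, E: False, H: True

Unit clause (H) forces H = True.
In (NOT H OR NOT K) only NOT K is left, so K = False.
In (NOT H OR K OR NOT P) only NOT P is left, so P = False.
In (NOT E OR P) only NOT E is left, so E = False.
In (E OR NOT G) only NOT G is left, so G = False.
In (NOT B OR E) only NOT B is left, so B = False.
Set Q = False.
All clauses satisfied.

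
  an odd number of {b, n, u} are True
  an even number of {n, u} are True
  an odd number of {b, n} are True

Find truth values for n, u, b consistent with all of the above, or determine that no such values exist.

n = False, u = False, b = True

{b, n, u}: 1 true → odd ✓
{n, u}: 0 true → even ✓
{b, n}: 1 true → odd ✓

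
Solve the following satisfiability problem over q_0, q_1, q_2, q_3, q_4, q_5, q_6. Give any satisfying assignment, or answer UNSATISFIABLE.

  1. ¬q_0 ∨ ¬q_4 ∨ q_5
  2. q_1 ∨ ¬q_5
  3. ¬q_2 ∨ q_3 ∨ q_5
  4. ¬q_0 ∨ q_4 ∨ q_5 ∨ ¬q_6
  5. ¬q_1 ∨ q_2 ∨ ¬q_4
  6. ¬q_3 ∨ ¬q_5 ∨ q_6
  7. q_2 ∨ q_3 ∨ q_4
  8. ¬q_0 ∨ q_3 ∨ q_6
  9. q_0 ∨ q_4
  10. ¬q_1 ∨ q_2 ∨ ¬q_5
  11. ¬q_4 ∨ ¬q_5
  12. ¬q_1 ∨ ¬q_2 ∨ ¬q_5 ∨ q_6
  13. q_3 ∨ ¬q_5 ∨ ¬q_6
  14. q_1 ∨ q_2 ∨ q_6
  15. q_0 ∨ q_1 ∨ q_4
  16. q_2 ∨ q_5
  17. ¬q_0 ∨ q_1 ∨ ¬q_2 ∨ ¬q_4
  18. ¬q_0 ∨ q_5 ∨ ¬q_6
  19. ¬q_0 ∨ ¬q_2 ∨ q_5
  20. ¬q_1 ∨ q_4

q_0: False, q_1: True, q_2: True, q_3: True, q_4: True, q_5: False, q_6: False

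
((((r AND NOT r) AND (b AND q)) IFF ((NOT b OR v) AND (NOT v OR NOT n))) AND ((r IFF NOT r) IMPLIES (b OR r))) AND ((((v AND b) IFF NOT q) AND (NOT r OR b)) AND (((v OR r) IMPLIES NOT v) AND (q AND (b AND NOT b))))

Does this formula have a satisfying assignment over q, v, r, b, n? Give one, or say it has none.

Unsatisfiable — no assignment works.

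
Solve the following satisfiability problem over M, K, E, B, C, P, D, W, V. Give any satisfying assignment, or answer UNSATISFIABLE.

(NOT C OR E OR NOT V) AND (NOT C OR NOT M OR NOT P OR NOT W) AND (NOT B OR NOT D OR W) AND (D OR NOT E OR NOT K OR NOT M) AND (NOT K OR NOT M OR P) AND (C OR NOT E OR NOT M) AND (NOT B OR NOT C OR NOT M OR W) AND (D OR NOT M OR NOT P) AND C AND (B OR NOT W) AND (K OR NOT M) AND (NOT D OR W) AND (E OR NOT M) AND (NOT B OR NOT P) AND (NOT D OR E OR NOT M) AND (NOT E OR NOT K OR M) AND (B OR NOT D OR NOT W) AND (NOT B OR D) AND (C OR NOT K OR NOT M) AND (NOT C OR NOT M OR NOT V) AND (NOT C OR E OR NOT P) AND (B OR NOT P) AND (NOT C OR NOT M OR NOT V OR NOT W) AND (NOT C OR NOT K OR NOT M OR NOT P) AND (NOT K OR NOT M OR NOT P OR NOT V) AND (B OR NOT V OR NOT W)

Unit clause (C) forces C = True.
Set M = False.
Set K = False.
Set E = True.
Set B = True.
  then (NOT B OR NOT P) forces P = False.
  then (NOT B OR D) forces D = True.
  then (NOT B OR NOT D OR W) forces W = True.
Set V = True.
All clauses satisfied.

M = False, K = False, E = True, B = True, C = True, P = False, D = True, W = True, V = True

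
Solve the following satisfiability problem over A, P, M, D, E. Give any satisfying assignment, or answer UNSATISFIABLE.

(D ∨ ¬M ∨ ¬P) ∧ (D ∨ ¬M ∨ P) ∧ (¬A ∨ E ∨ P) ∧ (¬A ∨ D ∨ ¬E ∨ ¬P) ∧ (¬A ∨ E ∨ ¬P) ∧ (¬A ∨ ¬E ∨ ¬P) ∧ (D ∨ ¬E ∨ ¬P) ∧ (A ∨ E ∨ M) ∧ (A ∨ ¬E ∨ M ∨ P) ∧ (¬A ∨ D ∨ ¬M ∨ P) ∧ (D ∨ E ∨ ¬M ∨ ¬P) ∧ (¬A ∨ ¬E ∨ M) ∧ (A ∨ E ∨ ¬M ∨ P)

Set A = False.
Set P = True.
Set M = False.
  then (A ∨ E ∨ M) forces E = True.
  then (D ∨ ¬E ∨ ¬P) forces D = True.
All clauses satisfied.

A: False, P: True, M: False, D: True, E: True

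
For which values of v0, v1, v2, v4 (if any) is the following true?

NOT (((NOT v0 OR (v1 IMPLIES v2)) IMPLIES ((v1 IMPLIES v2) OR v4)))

v0: False, v1: True, v2: False, v4: False

  NOT (((NOT v0 OR (v1 IMPLIES v2)) IMPLIES ((v1 IMPLIES v2) OR v4))) = True
    (NOT v0 OR (v1 IMPLIES v2)) IMPLIES ((v1 IMPLIES v2) OR v4) = False
      NOT v0 OR (v1 IMPLIES v2) = True
        NOT v0 = True
        v1 IMPLIES v2 = False
      (v1 IMPLIES v2) OR v4 = False
        v1 IMPLIES v2 = False
The formula evaluates to True.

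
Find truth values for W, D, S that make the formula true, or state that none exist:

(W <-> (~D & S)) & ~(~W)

W = True, D = False, S = True

  W <-> (~D & S) = True
    ~D & S = True
      ~D = True
  ~(~W) = True
    ~W = False
Both conjuncts True, so the formula holds.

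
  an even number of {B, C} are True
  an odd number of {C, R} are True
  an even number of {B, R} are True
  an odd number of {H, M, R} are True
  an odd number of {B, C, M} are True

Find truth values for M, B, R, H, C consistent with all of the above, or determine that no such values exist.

Unsatisfiable

Adding constraints 1, 2, 3 mod 2: every variable appears an even number of times on the left, so the left side is 0.
But the right sides sum to 1 (mod 2). 0 ≠ 1 — the system is inconsistent.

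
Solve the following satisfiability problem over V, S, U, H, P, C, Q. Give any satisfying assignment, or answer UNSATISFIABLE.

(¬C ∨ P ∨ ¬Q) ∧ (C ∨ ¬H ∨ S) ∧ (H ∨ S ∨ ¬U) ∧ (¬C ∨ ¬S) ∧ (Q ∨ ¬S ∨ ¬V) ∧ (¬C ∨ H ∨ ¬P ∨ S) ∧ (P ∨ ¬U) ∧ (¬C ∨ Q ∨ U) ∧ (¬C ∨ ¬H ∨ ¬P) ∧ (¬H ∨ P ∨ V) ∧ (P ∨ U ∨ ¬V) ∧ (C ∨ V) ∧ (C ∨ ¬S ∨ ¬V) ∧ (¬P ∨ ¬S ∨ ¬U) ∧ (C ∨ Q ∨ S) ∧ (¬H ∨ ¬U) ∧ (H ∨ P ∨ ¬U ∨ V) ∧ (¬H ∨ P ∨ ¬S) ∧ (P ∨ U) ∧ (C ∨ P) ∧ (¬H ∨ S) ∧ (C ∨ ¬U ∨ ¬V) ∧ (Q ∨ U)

Set V = True.
Try S = True:
  (¬C ∨ ¬S) forces C = False.
  clause (C ∨ ¬S ∨ ¬V) is falsified — backtrack.
So S = False.
  then (¬H ∨ S) forces H = False.
  then (H ∨ S ∨ ¬U) forces U = False.
  then (P ∨ U ∨ ¬V) forces P = True.
  then (Q ∨ U) forces Q = True.
  then (¬C ∨ H ∨ ¬P ∨ S) forces C = False.
All clauses satisfied.

V=T, S=F, U=F, H=F, P=T, C=F, Q=T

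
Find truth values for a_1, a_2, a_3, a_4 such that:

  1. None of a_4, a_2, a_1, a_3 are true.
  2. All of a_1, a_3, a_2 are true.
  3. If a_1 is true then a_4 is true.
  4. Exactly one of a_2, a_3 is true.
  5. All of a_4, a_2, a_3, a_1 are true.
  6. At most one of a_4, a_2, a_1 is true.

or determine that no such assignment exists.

No satisfying assignment exists.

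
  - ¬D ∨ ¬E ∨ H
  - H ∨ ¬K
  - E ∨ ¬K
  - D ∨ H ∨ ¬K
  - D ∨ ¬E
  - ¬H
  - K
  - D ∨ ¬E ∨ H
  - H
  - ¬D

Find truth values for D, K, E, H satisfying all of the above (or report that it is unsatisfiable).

No satisfying assignment exists.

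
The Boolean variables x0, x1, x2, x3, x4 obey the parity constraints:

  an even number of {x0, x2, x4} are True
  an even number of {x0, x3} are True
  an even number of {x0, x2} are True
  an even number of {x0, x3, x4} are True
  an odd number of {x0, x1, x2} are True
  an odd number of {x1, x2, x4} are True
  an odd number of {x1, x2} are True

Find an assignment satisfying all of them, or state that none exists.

x0 = False; x1 = True; x2 = False; x3 = False; x4 = False

{x0, x2, x4}: 0 true → even ✓
{x0, x3}: 0 true → even ✓
{x0, x2}: 0 true → even ✓
{x0, x3, x4}: 0 true → even ✓
{x0, x1, x2}: 1 true → odd ✓
{x1, x2, x4}: 1 true → odd ✓
{x1, x2}: 1 true → odd ✓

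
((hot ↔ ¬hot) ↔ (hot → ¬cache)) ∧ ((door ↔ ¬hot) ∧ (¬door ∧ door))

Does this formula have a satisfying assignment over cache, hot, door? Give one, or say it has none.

No satisfying assignment exists.

Case door = True: the conjunct ¬door is False.
Case door = False: the conjunct door is False.
Both cases fail — unsatisfiable.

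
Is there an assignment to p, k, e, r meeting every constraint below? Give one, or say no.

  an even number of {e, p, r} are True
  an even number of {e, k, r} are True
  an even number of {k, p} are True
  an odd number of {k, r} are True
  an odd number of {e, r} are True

p: True, k: True, e: True, r: False

{e, p, r}: 2 true → even ✓
{e, k, r}: 2 true → even ✓
{k, p}: 2 true → even ✓
{k, r}: 1 true → odd ✓
{e, r}: 1 true → odd ✓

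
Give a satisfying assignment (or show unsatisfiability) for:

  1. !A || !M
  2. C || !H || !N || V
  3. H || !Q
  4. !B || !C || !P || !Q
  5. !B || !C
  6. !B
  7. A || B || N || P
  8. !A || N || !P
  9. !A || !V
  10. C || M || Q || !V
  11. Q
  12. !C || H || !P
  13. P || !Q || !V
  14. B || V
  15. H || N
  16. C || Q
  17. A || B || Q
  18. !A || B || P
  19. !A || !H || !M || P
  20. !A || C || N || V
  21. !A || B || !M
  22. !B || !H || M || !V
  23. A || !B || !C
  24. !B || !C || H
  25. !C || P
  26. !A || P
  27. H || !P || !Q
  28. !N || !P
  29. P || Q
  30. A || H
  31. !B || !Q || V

C: True; H: True; Q: True; A: False; P: True; B: False; V: True; M: False; N: False

Unit clause (!B) forces B = False.
Unit clause (Q) forces Q = True.
In (B || V) only V is left, so V = True.
In (H || !Q) only H is left, so H = True.
In (!A || !V) only !A is left, so A = False.
In (P || !Q || !V) only P is left, so P = True.
In (!N || !P) only !N is left, so N = False.
Set C = True.
Set M = False.
All clauses satisfied.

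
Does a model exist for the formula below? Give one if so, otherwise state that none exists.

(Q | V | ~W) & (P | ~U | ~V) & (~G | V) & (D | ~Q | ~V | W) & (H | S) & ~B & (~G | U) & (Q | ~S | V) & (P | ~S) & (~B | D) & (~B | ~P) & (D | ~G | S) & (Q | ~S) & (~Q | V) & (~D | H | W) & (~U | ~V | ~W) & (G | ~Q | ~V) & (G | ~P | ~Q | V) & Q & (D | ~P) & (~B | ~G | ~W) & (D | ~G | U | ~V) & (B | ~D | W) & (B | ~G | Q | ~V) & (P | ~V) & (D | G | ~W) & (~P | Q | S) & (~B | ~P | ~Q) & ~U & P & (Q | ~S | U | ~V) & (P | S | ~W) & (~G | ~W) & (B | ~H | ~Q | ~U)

Unsatisfiable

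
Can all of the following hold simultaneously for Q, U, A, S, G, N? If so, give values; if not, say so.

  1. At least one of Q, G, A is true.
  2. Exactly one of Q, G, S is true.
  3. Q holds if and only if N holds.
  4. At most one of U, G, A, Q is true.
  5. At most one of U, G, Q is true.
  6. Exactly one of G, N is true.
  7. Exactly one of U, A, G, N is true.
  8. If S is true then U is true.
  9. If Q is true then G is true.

Q=F, U=F, A=F, S=F, G=T, N=F

  (1) {Q, G, A}: 1 true — at least one ✓
  (2) {Q, G, S}: 1 true — exactly one ✓
  (3) Q=F, N=F — same ✓
  (4) {U, G, A, Q}: 1 true — at most one ✓
  (5) {U, G, Q}: 1 true — at most one ✓
  (6) {G, N}: 1 true — exactly one ✓
  (7) {U, A, G, N}: 1 true — exactly one ✓
  (8) S=F ⇒ U: vacuous ✓
  (9) Q=F ⇒ G: vacuous ✓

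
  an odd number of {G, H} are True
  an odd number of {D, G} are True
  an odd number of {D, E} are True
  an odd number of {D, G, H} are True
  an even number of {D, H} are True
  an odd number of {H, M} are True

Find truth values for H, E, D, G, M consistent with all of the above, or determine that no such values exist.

H = False, E = True, D = False, G = True, M = True

{G, H}: 1 true → odd ✓
{D, G}: 1 true → odd ✓
{D, E}: 1 true → odd ✓
{D, G, H}: 1 true → odd ✓
{D, H}: 0 true → even ✓
{H, M}: 1 true → odd ✓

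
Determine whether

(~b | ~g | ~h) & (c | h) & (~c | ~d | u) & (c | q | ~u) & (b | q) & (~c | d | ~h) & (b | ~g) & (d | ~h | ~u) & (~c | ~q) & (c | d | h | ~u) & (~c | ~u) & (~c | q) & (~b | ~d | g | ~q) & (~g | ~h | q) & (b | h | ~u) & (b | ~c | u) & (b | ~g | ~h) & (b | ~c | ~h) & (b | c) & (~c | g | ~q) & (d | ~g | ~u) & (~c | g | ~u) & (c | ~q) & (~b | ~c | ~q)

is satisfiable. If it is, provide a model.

g=F; b=T; c=F; h=T; d=F; u=F; q=F

Try g = True:
  (b | ~g) forces b = True.
  (~b | ~g | ~h) forces h = False.
  (c | h) forces c = True.
  (~c | ~q) forces q = False.
  clause (~c | q) is falsified — backtrack.
So g = False.
Set b = True.
Set c = False.
  then (c | h) forces h = True.
  then (c | ~q) forces q = False.
  then (c | q | ~u) forces u = False.
Set d = False.
All clauses satisfied.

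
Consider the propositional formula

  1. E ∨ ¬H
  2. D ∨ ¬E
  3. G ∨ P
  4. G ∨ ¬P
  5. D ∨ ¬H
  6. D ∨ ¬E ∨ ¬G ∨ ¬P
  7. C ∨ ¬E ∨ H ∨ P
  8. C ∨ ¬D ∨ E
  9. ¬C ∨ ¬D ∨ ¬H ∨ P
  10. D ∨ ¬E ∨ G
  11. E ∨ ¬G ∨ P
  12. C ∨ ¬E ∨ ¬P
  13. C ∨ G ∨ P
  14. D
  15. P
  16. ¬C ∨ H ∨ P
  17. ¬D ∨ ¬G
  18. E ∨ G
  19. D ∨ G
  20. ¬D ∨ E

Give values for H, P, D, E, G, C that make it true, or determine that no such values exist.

Case P = True:
  (G ∨ ¬P) forces G = True.
  (D) forces D = True.
  Clause (¬D ∨ ¬G) is falsified — contradiction.
Case P = False:
  Clause (P) is falsified — contradiction.
Both cases fail, so the formula is unsatisfiable.

UNSATISFIABLE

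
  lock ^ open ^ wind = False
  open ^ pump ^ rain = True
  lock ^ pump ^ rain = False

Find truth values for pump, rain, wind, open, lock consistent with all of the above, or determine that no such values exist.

pump = False; rain = True; wind = True; open = False; lock = True

lock ^ open ^ wind = T ^ F ^ T = False ✓
open ^ pump ^ rain = F ^ F ^ T = True ✓
lock ^ pump ^ rain = T ^ F ^ T = False ✓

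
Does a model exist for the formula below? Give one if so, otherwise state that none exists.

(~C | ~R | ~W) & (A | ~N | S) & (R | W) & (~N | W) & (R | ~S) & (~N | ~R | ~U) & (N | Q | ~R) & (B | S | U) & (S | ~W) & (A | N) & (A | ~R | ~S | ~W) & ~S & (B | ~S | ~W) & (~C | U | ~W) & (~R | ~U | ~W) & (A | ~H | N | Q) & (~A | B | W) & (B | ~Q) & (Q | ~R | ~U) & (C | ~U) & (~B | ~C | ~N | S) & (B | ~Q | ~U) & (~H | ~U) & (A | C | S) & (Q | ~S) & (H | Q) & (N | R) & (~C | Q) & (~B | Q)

Unit clause (~S) forces S = False.
In (S | ~W) only ~W is left, so W = False.
In (R | W) only R is left, so R = True.
In (~N | W) only ~N is left, so N = False.
In (N | Q | ~R) only Q is left, so Q = True.
In (A | N) only A is left, so A = True.
In (~A | B | W) only B is left, so B = True.
Set H = True.
  then (~H | ~U) forces U = False.
Set C = False.
All clauses satisfied.

H = True, B = True, Q = True, U = False, W = False, S = False, A = True, R = True, N = False, C = False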